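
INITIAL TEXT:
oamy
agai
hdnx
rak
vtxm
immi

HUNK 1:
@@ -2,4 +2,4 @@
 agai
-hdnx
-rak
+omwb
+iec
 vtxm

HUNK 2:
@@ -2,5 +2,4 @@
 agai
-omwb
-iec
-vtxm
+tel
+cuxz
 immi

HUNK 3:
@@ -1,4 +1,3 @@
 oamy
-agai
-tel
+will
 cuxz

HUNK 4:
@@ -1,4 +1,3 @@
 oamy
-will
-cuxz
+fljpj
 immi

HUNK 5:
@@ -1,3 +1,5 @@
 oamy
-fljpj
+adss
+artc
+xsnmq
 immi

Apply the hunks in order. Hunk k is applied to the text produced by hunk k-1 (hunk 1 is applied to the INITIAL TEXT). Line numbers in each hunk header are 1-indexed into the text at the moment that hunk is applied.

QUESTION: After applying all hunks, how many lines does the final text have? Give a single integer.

Hunk 1: at line 2 remove [hdnx,rak] add [omwb,iec] -> 6 lines: oamy agai omwb iec vtxm immi
Hunk 2: at line 2 remove [omwb,iec,vtxm] add [tel,cuxz] -> 5 lines: oamy agai tel cuxz immi
Hunk 3: at line 1 remove [agai,tel] add [will] -> 4 lines: oamy will cuxz immi
Hunk 4: at line 1 remove [will,cuxz] add [fljpj] -> 3 lines: oamy fljpj immi
Hunk 5: at line 1 remove [fljpj] add [adss,artc,xsnmq] -> 5 lines: oamy adss artc xsnmq immi
Final line count: 5

Answer: 5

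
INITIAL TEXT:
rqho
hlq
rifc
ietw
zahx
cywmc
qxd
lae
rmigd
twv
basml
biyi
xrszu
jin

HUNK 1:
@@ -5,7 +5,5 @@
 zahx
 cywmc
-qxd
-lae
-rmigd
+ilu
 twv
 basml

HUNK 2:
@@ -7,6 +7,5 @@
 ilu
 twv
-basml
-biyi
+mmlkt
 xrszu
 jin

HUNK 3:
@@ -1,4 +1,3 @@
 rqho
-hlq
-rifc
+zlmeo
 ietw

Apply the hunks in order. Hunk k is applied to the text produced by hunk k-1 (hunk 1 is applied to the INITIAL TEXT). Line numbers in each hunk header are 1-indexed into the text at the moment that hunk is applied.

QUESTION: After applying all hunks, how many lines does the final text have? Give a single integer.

Answer: 10

Derivation:
Hunk 1: at line 5 remove [qxd,lae,rmigd] add [ilu] -> 12 lines: rqho hlq rifc ietw zahx cywmc ilu twv basml biyi xrszu jin
Hunk 2: at line 7 remove [basml,biyi] add [mmlkt] -> 11 lines: rqho hlq rifc ietw zahx cywmc ilu twv mmlkt xrszu jin
Hunk 3: at line 1 remove [hlq,rifc] add [zlmeo] -> 10 lines: rqho zlmeo ietw zahx cywmc ilu twv mmlkt xrszu jin
Final line count: 10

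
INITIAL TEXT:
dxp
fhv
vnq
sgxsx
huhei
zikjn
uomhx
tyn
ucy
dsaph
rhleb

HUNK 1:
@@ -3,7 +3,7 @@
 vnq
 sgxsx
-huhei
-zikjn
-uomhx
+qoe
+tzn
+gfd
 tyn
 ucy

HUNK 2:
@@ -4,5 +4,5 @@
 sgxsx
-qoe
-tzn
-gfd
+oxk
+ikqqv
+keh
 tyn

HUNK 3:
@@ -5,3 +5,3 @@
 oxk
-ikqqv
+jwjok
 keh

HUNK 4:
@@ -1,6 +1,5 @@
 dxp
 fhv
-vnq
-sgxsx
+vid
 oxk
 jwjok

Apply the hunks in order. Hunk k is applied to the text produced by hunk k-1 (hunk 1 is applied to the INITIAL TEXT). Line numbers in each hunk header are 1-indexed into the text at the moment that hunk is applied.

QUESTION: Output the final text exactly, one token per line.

Answer: dxp
fhv
vid
oxk
jwjok
keh
tyn
ucy
dsaph
rhleb

Derivation:
Hunk 1: at line 3 remove [huhei,zikjn,uomhx] add [qoe,tzn,gfd] -> 11 lines: dxp fhv vnq sgxsx qoe tzn gfd tyn ucy dsaph rhleb
Hunk 2: at line 4 remove [qoe,tzn,gfd] add [oxk,ikqqv,keh] -> 11 lines: dxp fhv vnq sgxsx oxk ikqqv keh tyn ucy dsaph rhleb
Hunk 3: at line 5 remove [ikqqv] add [jwjok] -> 11 lines: dxp fhv vnq sgxsx oxk jwjok keh tyn ucy dsaph rhleb
Hunk 4: at line 1 remove [vnq,sgxsx] add [vid] -> 10 lines: dxp fhv vid oxk jwjok keh tyn ucy dsaph rhleb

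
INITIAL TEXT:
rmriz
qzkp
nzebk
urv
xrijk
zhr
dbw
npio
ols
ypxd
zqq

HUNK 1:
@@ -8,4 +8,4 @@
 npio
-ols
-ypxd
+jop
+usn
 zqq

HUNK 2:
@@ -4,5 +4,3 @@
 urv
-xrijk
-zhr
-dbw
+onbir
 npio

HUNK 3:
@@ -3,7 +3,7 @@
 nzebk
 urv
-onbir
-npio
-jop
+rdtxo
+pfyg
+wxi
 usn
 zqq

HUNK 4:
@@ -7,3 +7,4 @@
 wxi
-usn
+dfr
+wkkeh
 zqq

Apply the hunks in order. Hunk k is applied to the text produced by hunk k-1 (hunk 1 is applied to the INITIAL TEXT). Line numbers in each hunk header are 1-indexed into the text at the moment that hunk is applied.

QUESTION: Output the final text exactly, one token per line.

Answer: rmriz
qzkp
nzebk
urv
rdtxo
pfyg
wxi
dfr
wkkeh
zqq

Derivation:
Hunk 1: at line 8 remove [ols,ypxd] add [jop,usn] -> 11 lines: rmriz qzkp nzebk urv xrijk zhr dbw npio jop usn zqq
Hunk 2: at line 4 remove [xrijk,zhr,dbw] add [onbir] -> 9 lines: rmriz qzkp nzebk urv onbir npio jop usn zqq
Hunk 3: at line 3 remove [onbir,npio,jop] add [rdtxo,pfyg,wxi] -> 9 lines: rmriz qzkp nzebk urv rdtxo pfyg wxi usn zqq
Hunk 4: at line 7 remove [usn] add [dfr,wkkeh] -> 10 lines: rmriz qzkp nzebk urv rdtxo pfyg wxi dfr wkkeh zqq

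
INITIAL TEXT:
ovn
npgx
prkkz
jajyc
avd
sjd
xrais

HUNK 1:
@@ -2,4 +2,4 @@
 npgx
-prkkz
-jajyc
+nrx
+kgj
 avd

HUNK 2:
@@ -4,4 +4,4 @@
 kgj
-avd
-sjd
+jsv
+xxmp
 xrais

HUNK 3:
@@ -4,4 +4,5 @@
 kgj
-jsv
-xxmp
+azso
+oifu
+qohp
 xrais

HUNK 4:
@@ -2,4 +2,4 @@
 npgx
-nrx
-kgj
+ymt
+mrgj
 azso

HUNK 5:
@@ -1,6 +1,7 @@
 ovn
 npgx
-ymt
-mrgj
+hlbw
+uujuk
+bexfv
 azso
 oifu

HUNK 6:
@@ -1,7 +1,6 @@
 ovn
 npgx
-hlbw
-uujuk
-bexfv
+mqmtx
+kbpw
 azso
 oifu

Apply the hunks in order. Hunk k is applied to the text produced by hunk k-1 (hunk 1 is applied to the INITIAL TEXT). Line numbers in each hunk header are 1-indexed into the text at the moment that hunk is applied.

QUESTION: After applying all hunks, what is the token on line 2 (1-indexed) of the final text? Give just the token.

Hunk 1: at line 2 remove [prkkz,jajyc] add [nrx,kgj] -> 7 lines: ovn npgx nrx kgj avd sjd xrais
Hunk 2: at line 4 remove [avd,sjd] add [jsv,xxmp] -> 7 lines: ovn npgx nrx kgj jsv xxmp xrais
Hunk 3: at line 4 remove [jsv,xxmp] add [azso,oifu,qohp] -> 8 lines: ovn npgx nrx kgj azso oifu qohp xrais
Hunk 4: at line 2 remove [nrx,kgj] add [ymt,mrgj] -> 8 lines: ovn npgx ymt mrgj azso oifu qohp xrais
Hunk 5: at line 1 remove [ymt,mrgj] add [hlbw,uujuk,bexfv] -> 9 lines: ovn npgx hlbw uujuk bexfv azso oifu qohp xrais
Hunk 6: at line 1 remove [hlbw,uujuk,bexfv] add [mqmtx,kbpw] -> 8 lines: ovn npgx mqmtx kbpw azso oifu qohp xrais
Final line 2: npgx

Answer: npgx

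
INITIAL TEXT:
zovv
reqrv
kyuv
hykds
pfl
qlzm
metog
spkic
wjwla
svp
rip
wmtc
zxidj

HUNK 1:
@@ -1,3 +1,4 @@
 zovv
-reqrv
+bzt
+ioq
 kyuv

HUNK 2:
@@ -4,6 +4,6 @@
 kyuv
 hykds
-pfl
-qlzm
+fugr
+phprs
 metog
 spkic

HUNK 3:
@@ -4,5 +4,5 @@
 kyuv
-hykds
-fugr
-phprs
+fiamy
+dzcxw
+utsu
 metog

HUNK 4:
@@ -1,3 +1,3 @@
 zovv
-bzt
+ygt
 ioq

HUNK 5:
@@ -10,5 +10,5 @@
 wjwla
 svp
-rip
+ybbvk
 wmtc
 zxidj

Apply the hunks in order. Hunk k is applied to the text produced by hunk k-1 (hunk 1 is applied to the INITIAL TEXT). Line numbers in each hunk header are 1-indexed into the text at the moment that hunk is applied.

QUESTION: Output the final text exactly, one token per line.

Answer: zovv
ygt
ioq
kyuv
fiamy
dzcxw
utsu
metog
spkic
wjwla
svp
ybbvk
wmtc
zxidj

Derivation:
Hunk 1: at line 1 remove [reqrv] add [bzt,ioq] -> 14 lines: zovv bzt ioq kyuv hykds pfl qlzm metog spkic wjwla svp rip wmtc zxidj
Hunk 2: at line 4 remove [pfl,qlzm] add [fugr,phprs] -> 14 lines: zovv bzt ioq kyuv hykds fugr phprs metog spkic wjwla svp rip wmtc zxidj
Hunk 3: at line 4 remove [hykds,fugr,phprs] add [fiamy,dzcxw,utsu] -> 14 lines: zovv bzt ioq kyuv fiamy dzcxw utsu metog spkic wjwla svp rip wmtc zxidj
Hunk 4: at line 1 remove [bzt] add [ygt] -> 14 lines: zovv ygt ioq kyuv fiamy dzcxw utsu metog spkic wjwla svp rip wmtc zxidj
Hunk 5: at line 10 remove [rip] add [ybbvk] -> 14 lines: zovv ygt ioq kyuv fiamy dzcxw utsu metog spkic wjwla svp ybbvk wmtc zxidj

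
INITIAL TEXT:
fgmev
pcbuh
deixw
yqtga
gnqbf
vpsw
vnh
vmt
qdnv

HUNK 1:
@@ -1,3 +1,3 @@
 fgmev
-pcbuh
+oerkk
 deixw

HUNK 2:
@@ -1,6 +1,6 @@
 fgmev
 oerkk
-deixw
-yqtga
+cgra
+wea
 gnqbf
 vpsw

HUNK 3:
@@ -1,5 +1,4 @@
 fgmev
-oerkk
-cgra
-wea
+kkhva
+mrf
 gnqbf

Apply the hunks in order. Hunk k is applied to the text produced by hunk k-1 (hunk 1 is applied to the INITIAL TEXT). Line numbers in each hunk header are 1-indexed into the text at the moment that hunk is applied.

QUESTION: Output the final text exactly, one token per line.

Answer: fgmev
kkhva
mrf
gnqbf
vpsw
vnh
vmt
qdnv

Derivation:
Hunk 1: at line 1 remove [pcbuh] add [oerkk] -> 9 lines: fgmev oerkk deixw yqtga gnqbf vpsw vnh vmt qdnv
Hunk 2: at line 1 remove [deixw,yqtga] add [cgra,wea] -> 9 lines: fgmev oerkk cgra wea gnqbf vpsw vnh vmt qdnv
Hunk 3: at line 1 remove [oerkk,cgra,wea] add [kkhva,mrf] -> 8 lines: fgmev kkhva mrf gnqbf vpsw vnh vmt qdnv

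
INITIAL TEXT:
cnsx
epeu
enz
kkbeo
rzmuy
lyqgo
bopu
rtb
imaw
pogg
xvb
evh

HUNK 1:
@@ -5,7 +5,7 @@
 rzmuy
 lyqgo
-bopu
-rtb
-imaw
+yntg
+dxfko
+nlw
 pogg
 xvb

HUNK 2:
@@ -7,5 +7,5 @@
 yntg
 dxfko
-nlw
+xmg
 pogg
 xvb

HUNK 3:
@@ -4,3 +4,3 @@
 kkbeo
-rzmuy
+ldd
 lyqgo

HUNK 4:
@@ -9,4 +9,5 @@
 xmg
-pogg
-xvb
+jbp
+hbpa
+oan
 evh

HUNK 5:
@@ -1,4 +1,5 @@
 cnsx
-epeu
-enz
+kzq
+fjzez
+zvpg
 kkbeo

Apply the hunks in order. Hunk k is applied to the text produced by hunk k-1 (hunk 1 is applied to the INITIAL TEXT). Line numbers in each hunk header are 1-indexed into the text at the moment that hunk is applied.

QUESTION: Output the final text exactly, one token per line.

Answer: cnsx
kzq
fjzez
zvpg
kkbeo
ldd
lyqgo
yntg
dxfko
xmg
jbp
hbpa
oan
evh

Derivation:
Hunk 1: at line 5 remove [bopu,rtb,imaw] add [yntg,dxfko,nlw] -> 12 lines: cnsx epeu enz kkbeo rzmuy lyqgo yntg dxfko nlw pogg xvb evh
Hunk 2: at line 7 remove [nlw] add [xmg] -> 12 lines: cnsx epeu enz kkbeo rzmuy lyqgo yntg dxfko xmg pogg xvb evh
Hunk 3: at line 4 remove [rzmuy] add [ldd] -> 12 lines: cnsx epeu enz kkbeo ldd lyqgo yntg dxfko xmg pogg xvb evh
Hunk 4: at line 9 remove [pogg,xvb] add [jbp,hbpa,oan] -> 13 lines: cnsx epeu enz kkbeo ldd lyqgo yntg dxfko xmg jbp hbpa oan evh
Hunk 5: at line 1 remove [epeu,enz] add [kzq,fjzez,zvpg] -> 14 lines: cnsx kzq fjzez zvpg kkbeo ldd lyqgo yntg dxfko xmg jbp hbpa oan evh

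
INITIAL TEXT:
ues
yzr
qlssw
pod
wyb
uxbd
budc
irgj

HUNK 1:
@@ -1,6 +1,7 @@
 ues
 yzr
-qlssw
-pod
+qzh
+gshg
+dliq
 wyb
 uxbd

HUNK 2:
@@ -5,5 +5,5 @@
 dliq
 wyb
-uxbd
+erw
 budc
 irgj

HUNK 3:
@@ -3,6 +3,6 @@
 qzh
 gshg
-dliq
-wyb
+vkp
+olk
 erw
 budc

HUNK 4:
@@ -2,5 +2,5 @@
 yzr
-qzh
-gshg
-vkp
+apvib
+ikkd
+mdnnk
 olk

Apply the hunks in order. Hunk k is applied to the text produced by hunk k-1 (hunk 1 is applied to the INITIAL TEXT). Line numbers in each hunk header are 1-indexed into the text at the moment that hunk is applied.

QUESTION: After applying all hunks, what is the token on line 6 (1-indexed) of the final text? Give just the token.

Hunk 1: at line 1 remove [qlssw,pod] add [qzh,gshg,dliq] -> 9 lines: ues yzr qzh gshg dliq wyb uxbd budc irgj
Hunk 2: at line 5 remove [uxbd] add [erw] -> 9 lines: ues yzr qzh gshg dliq wyb erw budc irgj
Hunk 3: at line 3 remove [dliq,wyb] add [vkp,olk] -> 9 lines: ues yzr qzh gshg vkp olk erw budc irgj
Hunk 4: at line 2 remove [qzh,gshg,vkp] add [apvib,ikkd,mdnnk] -> 9 lines: ues yzr apvib ikkd mdnnk olk erw budc irgj
Final line 6: olk

Answer: olk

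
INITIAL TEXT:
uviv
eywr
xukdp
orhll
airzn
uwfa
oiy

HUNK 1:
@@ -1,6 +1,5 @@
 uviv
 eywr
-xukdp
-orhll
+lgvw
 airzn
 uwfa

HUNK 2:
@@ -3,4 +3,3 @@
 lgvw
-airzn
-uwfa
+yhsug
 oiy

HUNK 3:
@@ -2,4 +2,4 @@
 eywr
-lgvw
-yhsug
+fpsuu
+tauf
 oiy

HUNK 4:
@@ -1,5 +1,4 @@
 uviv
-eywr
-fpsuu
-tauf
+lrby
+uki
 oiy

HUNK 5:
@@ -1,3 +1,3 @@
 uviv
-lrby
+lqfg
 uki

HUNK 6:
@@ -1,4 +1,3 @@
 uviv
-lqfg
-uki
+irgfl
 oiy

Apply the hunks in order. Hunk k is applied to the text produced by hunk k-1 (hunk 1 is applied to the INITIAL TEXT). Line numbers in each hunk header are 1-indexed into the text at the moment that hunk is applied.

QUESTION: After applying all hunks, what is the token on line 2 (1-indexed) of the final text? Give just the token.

Answer: irgfl

Derivation:
Hunk 1: at line 1 remove [xukdp,orhll] add [lgvw] -> 6 lines: uviv eywr lgvw airzn uwfa oiy
Hunk 2: at line 3 remove [airzn,uwfa] add [yhsug] -> 5 lines: uviv eywr lgvw yhsug oiy
Hunk 3: at line 2 remove [lgvw,yhsug] add [fpsuu,tauf] -> 5 lines: uviv eywr fpsuu tauf oiy
Hunk 4: at line 1 remove [eywr,fpsuu,tauf] add [lrby,uki] -> 4 lines: uviv lrby uki oiy
Hunk 5: at line 1 remove [lrby] add [lqfg] -> 4 lines: uviv lqfg uki oiy
Hunk 6: at line 1 remove [lqfg,uki] add [irgfl] -> 3 lines: uviv irgfl oiy
Final line 2: irgfl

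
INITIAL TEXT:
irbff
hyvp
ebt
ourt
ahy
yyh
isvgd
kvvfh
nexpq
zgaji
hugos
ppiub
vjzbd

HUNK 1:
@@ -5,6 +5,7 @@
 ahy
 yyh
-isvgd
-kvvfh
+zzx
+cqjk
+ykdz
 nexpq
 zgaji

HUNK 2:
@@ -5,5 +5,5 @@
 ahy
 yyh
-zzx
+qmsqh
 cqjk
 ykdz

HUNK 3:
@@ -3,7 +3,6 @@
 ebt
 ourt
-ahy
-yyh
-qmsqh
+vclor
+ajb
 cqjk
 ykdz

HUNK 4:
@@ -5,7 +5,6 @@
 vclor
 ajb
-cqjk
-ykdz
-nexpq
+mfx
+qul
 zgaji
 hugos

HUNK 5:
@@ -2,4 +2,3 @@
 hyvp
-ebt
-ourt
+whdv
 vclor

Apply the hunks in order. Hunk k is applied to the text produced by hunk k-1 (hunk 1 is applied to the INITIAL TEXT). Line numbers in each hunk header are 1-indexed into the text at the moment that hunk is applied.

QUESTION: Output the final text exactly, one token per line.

Hunk 1: at line 5 remove [isvgd,kvvfh] add [zzx,cqjk,ykdz] -> 14 lines: irbff hyvp ebt ourt ahy yyh zzx cqjk ykdz nexpq zgaji hugos ppiub vjzbd
Hunk 2: at line 5 remove [zzx] add [qmsqh] -> 14 lines: irbff hyvp ebt ourt ahy yyh qmsqh cqjk ykdz nexpq zgaji hugos ppiub vjzbd
Hunk 3: at line 3 remove [ahy,yyh,qmsqh] add [vclor,ajb] -> 13 lines: irbff hyvp ebt ourt vclor ajb cqjk ykdz nexpq zgaji hugos ppiub vjzbd
Hunk 4: at line 5 remove [cqjk,ykdz,nexpq] add [mfx,qul] -> 12 lines: irbff hyvp ebt ourt vclor ajb mfx qul zgaji hugos ppiub vjzbd
Hunk 5: at line 2 remove [ebt,ourt] add [whdv] -> 11 lines: irbff hyvp whdv vclor ajb mfx qul zgaji hugos ppiub vjzbd

Answer: irbff
hyvp
whdv
vclor
ajb
mfx
qul
zgaji
hugos
ppiub
vjzbd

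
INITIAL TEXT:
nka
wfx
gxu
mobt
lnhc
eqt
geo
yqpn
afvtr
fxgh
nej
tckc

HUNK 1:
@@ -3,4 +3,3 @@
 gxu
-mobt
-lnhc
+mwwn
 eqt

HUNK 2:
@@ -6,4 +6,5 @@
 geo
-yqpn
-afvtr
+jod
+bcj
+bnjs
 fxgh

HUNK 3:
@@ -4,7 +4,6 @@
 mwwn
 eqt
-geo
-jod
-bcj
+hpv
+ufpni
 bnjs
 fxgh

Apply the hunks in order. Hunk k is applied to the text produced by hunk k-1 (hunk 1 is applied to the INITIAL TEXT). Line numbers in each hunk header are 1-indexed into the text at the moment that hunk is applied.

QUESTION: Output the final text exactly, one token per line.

Answer: nka
wfx
gxu
mwwn
eqt
hpv
ufpni
bnjs
fxgh
nej
tckc

Derivation:
Hunk 1: at line 3 remove [mobt,lnhc] add [mwwn] -> 11 lines: nka wfx gxu mwwn eqt geo yqpn afvtr fxgh nej tckc
Hunk 2: at line 6 remove [yqpn,afvtr] add [jod,bcj,bnjs] -> 12 lines: nka wfx gxu mwwn eqt geo jod bcj bnjs fxgh nej tckc
Hunk 3: at line 4 remove [geo,jod,bcj] add [hpv,ufpni] -> 11 lines: nka wfx gxu mwwn eqt hpv ufpni bnjs fxgh nej tckc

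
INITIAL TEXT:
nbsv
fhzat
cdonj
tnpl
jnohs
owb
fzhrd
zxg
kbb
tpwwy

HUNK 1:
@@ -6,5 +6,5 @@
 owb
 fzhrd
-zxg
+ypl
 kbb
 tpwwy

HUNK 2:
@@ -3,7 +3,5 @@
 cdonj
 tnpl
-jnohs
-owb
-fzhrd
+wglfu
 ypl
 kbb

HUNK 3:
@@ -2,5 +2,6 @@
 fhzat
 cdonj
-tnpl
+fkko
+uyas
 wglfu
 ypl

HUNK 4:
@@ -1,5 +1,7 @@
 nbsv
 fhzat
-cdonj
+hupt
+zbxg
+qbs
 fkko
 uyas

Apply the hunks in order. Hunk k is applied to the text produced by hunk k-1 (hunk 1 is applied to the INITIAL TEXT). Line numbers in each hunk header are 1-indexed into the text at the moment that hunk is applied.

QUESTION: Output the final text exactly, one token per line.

Answer: nbsv
fhzat
hupt
zbxg
qbs
fkko
uyas
wglfu
ypl
kbb
tpwwy

Derivation:
Hunk 1: at line 6 remove [zxg] add [ypl] -> 10 lines: nbsv fhzat cdonj tnpl jnohs owb fzhrd ypl kbb tpwwy
Hunk 2: at line 3 remove [jnohs,owb,fzhrd] add [wglfu] -> 8 lines: nbsv fhzat cdonj tnpl wglfu ypl kbb tpwwy
Hunk 3: at line 2 remove [tnpl] add [fkko,uyas] -> 9 lines: nbsv fhzat cdonj fkko uyas wglfu ypl kbb tpwwy
Hunk 4: at line 1 remove [cdonj] add [hupt,zbxg,qbs] -> 11 lines: nbsv fhzat hupt zbxg qbs fkko uyas wglfu ypl kbb tpwwy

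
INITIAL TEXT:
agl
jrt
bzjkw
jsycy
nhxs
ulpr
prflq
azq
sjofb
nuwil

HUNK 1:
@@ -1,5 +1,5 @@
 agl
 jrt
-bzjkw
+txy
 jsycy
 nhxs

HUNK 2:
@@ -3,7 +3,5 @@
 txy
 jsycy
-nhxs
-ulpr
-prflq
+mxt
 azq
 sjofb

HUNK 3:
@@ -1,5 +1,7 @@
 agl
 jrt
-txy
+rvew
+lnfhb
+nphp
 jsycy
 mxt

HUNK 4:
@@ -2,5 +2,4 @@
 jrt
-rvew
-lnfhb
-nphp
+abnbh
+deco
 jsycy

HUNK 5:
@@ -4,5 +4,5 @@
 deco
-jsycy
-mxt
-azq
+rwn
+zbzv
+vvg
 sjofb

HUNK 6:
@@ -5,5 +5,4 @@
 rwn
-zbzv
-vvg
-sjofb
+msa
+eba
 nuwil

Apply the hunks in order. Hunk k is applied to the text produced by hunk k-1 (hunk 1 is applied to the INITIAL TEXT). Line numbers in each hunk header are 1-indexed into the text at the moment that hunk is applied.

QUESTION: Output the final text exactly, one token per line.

Hunk 1: at line 1 remove [bzjkw] add [txy] -> 10 lines: agl jrt txy jsycy nhxs ulpr prflq azq sjofb nuwil
Hunk 2: at line 3 remove [nhxs,ulpr,prflq] add [mxt] -> 8 lines: agl jrt txy jsycy mxt azq sjofb nuwil
Hunk 3: at line 1 remove [txy] add [rvew,lnfhb,nphp] -> 10 lines: agl jrt rvew lnfhb nphp jsycy mxt azq sjofb nuwil
Hunk 4: at line 2 remove [rvew,lnfhb,nphp] add [abnbh,deco] -> 9 lines: agl jrt abnbh deco jsycy mxt azq sjofb nuwil
Hunk 5: at line 4 remove [jsycy,mxt,azq] add [rwn,zbzv,vvg] -> 9 lines: agl jrt abnbh deco rwn zbzv vvg sjofb nuwil
Hunk 6: at line 5 remove [zbzv,vvg,sjofb] add [msa,eba] -> 8 lines: agl jrt abnbh deco rwn msa eba nuwil

Answer: agl
jrt
abnbh
deco
rwn
msa
eba
nuwil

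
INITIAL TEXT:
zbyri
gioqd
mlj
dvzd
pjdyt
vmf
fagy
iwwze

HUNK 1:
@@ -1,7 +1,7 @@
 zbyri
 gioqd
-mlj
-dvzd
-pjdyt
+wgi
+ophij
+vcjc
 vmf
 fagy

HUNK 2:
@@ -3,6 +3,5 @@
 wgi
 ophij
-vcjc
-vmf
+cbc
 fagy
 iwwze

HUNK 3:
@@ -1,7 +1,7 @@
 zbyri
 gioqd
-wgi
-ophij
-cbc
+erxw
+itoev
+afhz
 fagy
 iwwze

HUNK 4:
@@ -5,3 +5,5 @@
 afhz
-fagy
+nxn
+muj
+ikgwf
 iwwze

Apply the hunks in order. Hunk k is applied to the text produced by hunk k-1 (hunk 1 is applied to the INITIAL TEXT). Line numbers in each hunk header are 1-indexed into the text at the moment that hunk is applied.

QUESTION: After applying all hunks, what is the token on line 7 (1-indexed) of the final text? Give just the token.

Hunk 1: at line 1 remove [mlj,dvzd,pjdyt] add [wgi,ophij,vcjc] -> 8 lines: zbyri gioqd wgi ophij vcjc vmf fagy iwwze
Hunk 2: at line 3 remove [vcjc,vmf] add [cbc] -> 7 lines: zbyri gioqd wgi ophij cbc fagy iwwze
Hunk 3: at line 1 remove [wgi,ophij,cbc] add [erxw,itoev,afhz] -> 7 lines: zbyri gioqd erxw itoev afhz fagy iwwze
Hunk 4: at line 5 remove [fagy] add [nxn,muj,ikgwf] -> 9 lines: zbyri gioqd erxw itoev afhz nxn muj ikgwf iwwze
Final line 7: muj

Answer: muj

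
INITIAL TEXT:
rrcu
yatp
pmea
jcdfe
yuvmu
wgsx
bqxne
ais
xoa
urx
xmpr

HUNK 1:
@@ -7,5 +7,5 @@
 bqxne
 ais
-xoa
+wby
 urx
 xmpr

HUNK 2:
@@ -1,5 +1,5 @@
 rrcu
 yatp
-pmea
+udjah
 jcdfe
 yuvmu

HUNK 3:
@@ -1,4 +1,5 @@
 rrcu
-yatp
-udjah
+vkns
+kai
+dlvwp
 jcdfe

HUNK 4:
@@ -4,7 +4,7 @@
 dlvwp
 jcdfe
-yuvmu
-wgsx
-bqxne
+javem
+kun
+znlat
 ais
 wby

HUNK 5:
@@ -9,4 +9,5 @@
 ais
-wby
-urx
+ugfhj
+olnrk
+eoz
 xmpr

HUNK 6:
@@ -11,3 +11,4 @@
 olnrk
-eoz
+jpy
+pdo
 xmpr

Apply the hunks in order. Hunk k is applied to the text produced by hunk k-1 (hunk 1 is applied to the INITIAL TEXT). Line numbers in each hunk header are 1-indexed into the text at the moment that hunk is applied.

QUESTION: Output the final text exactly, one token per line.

Hunk 1: at line 7 remove [xoa] add [wby] -> 11 lines: rrcu yatp pmea jcdfe yuvmu wgsx bqxne ais wby urx xmpr
Hunk 2: at line 1 remove [pmea] add [udjah] -> 11 lines: rrcu yatp udjah jcdfe yuvmu wgsx bqxne ais wby urx xmpr
Hunk 3: at line 1 remove [yatp,udjah] add [vkns,kai,dlvwp] -> 12 lines: rrcu vkns kai dlvwp jcdfe yuvmu wgsx bqxne ais wby urx xmpr
Hunk 4: at line 4 remove [yuvmu,wgsx,bqxne] add [javem,kun,znlat] -> 12 lines: rrcu vkns kai dlvwp jcdfe javem kun znlat ais wby urx xmpr
Hunk 5: at line 9 remove [wby,urx] add [ugfhj,olnrk,eoz] -> 13 lines: rrcu vkns kai dlvwp jcdfe javem kun znlat ais ugfhj olnrk eoz xmpr
Hunk 6: at line 11 remove [eoz] add [jpy,pdo] -> 14 lines: rrcu vkns kai dlvwp jcdfe javem kun znlat ais ugfhj olnrk jpy pdo xmpr

Answer: rrcu
vkns
kai
dlvwp
jcdfe
javem
kun
znlat
ais
ugfhj
olnrk
jpy
pdo
xmpr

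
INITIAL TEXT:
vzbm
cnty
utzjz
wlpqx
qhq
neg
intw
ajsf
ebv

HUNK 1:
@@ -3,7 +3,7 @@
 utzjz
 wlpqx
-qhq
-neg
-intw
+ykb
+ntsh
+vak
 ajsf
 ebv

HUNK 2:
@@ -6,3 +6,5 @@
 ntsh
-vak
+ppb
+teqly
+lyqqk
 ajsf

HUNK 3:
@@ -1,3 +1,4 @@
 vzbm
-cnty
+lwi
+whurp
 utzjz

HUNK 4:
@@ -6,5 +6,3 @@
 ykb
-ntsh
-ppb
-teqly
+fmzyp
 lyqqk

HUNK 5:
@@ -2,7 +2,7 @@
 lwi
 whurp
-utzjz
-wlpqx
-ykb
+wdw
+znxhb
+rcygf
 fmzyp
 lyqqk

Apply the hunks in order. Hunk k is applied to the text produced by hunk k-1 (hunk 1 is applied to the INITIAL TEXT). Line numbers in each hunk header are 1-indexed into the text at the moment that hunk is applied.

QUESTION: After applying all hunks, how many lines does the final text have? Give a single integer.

Answer: 10

Derivation:
Hunk 1: at line 3 remove [qhq,neg,intw] add [ykb,ntsh,vak] -> 9 lines: vzbm cnty utzjz wlpqx ykb ntsh vak ajsf ebv
Hunk 2: at line 6 remove [vak] add [ppb,teqly,lyqqk] -> 11 lines: vzbm cnty utzjz wlpqx ykb ntsh ppb teqly lyqqk ajsf ebv
Hunk 3: at line 1 remove [cnty] add [lwi,whurp] -> 12 lines: vzbm lwi whurp utzjz wlpqx ykb ntsh ppb teqly lyqqk ajsf ebv
Hunk 4: at line 6 remove [ntsh,ppb,teqly] add [fmzyp] -> 10 lines: vzbm lwi whurp utzjz wlpqx ykb fmzyp lyqqk ajsf ebv
Hunk 5: at line 2 remove [utzjz,wlpqx,ykb] add [wdw,znxhb,rcygf] -> 10 lines: vzbm lwi whurp wdw znxhb rcygf fmzyp lyqqk ajsf ebv
Final line count: 10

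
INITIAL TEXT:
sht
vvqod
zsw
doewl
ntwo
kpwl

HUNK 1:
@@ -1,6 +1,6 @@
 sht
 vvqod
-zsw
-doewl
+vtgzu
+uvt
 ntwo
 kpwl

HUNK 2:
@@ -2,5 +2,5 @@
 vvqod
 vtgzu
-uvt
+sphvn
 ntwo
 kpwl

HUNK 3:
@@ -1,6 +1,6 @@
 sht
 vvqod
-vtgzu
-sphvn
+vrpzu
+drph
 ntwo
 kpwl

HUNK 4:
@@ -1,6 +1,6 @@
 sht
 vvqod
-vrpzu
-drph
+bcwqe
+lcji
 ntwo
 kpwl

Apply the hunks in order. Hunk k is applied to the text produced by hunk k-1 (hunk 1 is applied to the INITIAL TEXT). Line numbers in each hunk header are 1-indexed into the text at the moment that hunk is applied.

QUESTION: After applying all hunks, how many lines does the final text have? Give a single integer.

Answer: 6

Derivation:
Hunk 1: at line 1 remove [zsw,doewl] add [vtgzu,uvt] -> 6 lines: sht vvqod vtgzu uvt ntwo kpwl
Hunk 2: at line 2 remove [uvt] add [sphvn] -> 6 lines: sht vvqod vtgzu sphvn ntwo kpwl
Hunk 3: at line 1 remove [vtgzu,sphvn] add [vrpzu,drph] -> 6 lines: sht vvqod vrpzu drph ntwo kpwl
Hunk 4: at line 1 remove [vrpzu,drph] add [bcwqe,lcji] -> 6 lines: sht vvqod bcwqe lcji ntwo kpwl
Final line count: 6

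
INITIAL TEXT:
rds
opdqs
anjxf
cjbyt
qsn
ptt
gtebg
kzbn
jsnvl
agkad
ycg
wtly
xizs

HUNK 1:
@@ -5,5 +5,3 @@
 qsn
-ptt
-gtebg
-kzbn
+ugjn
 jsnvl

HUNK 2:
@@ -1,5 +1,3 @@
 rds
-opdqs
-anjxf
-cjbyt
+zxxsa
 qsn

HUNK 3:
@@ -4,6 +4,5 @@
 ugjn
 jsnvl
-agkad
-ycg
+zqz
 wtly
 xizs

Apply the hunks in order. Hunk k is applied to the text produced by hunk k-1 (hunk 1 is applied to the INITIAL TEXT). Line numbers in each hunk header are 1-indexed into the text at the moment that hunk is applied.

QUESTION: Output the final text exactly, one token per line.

Hunk 1: at line 5 remove [ptt,gtebg,kzbn] add [ugjn] -> 11 lines: rds opdqs anjxf cjbyt qsn ugjn jsnvl agkad ycg wtly xizs
Hunk 2: at line 1 remove [opdqs,anjxf,cjbyt] add [zxxsa] -> 9 lines: rds zxxsa qsn ugjn jsnvl agkad ycg wtly xizs
Hunk 3: at line 4 remove [agkad,ycg] add [zqz] -> 8 lines: rds zxxsa qsn ugjn jsnvl zqz wtly xizs

Answer: rds
zxxsa
qsn
ugjn
jsnvl
zqz
wtly
xizs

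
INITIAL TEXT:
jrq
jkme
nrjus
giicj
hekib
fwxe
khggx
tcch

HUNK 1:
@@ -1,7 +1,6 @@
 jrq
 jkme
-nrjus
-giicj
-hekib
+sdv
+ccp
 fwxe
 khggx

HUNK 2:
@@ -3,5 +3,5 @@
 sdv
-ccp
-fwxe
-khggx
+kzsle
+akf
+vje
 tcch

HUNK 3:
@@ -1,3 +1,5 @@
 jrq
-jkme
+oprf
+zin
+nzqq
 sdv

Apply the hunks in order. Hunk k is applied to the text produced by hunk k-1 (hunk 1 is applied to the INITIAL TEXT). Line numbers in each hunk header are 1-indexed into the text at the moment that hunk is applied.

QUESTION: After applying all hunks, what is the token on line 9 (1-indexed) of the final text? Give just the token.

Answer: tcch

Derivation:
Hunk 1: at line 1 remove [nrjus,giicj,hekib] add [sdv,ccp] -> 7 lines: jrq jkme sdv ccp fwxe khggx tcch
Hunk 2: at line 3 remove [ccp,fwxe,khggx] add [kzsle,akf,vje] -> 7 lines: jrq jkme sdv kzsle akf vje tcch
Hunk 3: at line 1 remove [jkme] add [oprf,zin,nzqq] -> 9 lines: jrq oprf zin nzqq sdv kzsle akf vje tcch
Final line 9: tcch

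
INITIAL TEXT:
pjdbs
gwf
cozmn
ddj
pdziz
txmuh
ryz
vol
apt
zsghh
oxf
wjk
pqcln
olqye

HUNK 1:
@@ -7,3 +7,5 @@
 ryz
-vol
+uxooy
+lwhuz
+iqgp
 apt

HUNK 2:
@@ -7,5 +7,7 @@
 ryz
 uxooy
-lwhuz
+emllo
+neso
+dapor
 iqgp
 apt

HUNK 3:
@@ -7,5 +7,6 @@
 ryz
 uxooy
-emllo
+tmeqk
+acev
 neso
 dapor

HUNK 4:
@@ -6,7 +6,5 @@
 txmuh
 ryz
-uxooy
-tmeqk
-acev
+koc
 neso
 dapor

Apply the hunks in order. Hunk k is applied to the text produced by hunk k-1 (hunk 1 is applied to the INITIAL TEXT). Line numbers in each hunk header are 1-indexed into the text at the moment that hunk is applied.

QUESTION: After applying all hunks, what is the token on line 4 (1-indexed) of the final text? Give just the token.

Answer: ddj

Derivation:
Hunk 1: at line 7 remove [vol] add [uxooy,lwhuz,iqgp] -> 16 lines: pjdbs gwf cozmn ddj pdziz txmuh ryz uxooy lwhuz iqgp apt zsghh oxf wjk pqcln olqye
Hunk 2: at line 7 remove [lwhuz] add [emllo,neso,dapor] -> 18 lines: pjdbs gwf cozmn ddj pdziz txmuh ryz uxooy emllo neso dapor iqgp apt zsghh oxf wjk pqcln olqye
Hunk 3: at line 7 remove [emllo] add [tmeqk,acev] -> 19 lines: pjdbs gwf cozmn ddj pdziz txmuh ryz uxooy tmeqk acev neso dapor iqgp apt zsghh oxf wjk pqcln olqye
Hunk 4: at line 6 remove [uxooy,tmeqk,acev] add [koc] -> 17 lines: pjdbs gwf cozmn ddj pdziz txmuh ryz koc neso dapor iqgp apt zsghh oxf wjk pqcln olqye
Final line 4: ddj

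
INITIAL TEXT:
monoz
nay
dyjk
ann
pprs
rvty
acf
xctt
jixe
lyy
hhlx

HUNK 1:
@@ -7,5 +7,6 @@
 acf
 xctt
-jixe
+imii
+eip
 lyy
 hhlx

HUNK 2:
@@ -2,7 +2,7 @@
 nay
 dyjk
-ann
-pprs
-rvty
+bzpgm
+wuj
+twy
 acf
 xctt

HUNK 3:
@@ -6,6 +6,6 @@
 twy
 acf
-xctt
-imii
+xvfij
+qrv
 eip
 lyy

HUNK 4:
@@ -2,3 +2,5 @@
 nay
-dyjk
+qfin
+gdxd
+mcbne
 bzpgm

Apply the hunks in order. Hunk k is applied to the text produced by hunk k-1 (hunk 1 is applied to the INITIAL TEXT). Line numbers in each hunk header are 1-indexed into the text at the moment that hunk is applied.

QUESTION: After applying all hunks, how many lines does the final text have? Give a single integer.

Answer: 14

Derivation:
Hunk 1: at line 7 remove [jixe] add [imii,eip] -> 12 lines: monoz nay dyjk ann pprs rvty acf xctt imii eip lyy hhlx
Hunk 2: at line 2 remove [ann,pprs,rvty] add [bzpgm,wuj,twy] -> 12 lines: monoz nay dyjk bzpgm wuj twy acf xctt imii eip lyy hhlx
Hunk 3: at line 6 remove [xctt,imii] add [xvfij,qrv] -> 12 lines: monoz nay dyjk bzpgm wuj twy acf xvfij qrv eip lyy hhlx
Hunk 4: at line 2 remove [dyjk] add [qfin,gdxd,mcbne] -> 14 lines: monoz nay qfin gdxd mcbne bzpgm wuj twy acf xvfij qrv eip lyy hhlx
Final line count: 14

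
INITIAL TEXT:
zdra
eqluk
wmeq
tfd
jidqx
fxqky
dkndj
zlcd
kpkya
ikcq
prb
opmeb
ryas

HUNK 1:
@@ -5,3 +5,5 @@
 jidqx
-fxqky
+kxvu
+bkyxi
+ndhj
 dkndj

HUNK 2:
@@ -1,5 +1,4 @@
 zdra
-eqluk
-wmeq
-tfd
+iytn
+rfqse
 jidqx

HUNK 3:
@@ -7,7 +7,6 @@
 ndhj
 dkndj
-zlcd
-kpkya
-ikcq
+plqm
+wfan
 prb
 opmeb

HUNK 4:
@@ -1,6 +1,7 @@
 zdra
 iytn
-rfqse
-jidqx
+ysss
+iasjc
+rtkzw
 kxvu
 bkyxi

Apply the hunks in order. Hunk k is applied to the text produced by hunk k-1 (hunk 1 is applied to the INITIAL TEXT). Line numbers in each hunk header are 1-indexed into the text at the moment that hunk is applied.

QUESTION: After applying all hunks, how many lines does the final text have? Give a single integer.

Answer: 14

Derivation:
Hunk 1: at line 5 remove [fxqky] add [kxvu,bkyxi,ndhj] -> 15 lines: zdra eqluk wmeq tfd jidqx kxvu bkyxi ndhj dkndj zlcd kpkya ikcq prb opmeb ryas
Hunk 2: at line 1 remove [eqluk,wmeq,tfd] add [iytn,rfqse] -> 14 lines: zdra iytn rfqse jidqx kxvu bkyxi ndhj dkndj zlcd kpkya ikcq prb opmeb ryas
Hunk 3: at line 7 remove [zlcd,kpkya,ikcq] add [plqm,wfan] -> 13 lines: zdra iytn rfqse jidqx kxvu bkyxi ndhj dkndj plqm wfan prb opmeb ryas
Hunk 4: at line 1 remove [rfqse,jidqx] add [ysss,iasjc,rtkzw] -> 14 lines: zdra iytn ysss iasjc rtkzw kxvu bkyxi ndhj dkndj plqm wfan prb opmeb ryas
Final line count: 14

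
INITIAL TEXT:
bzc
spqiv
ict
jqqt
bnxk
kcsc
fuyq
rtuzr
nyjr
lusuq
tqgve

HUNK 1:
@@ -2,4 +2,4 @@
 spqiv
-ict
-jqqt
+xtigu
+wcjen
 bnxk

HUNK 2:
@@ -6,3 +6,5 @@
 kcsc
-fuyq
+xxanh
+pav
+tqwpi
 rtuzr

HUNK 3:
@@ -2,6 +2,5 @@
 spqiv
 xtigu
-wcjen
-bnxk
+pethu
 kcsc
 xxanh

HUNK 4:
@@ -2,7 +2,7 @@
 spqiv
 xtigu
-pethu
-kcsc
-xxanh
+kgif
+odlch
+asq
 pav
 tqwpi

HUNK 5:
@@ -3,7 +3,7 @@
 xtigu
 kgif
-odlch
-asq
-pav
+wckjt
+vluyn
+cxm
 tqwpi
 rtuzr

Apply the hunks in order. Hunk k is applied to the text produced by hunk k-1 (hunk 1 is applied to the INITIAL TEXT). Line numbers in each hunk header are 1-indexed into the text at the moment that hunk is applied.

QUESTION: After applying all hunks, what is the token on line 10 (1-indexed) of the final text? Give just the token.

Hunk 1: at line 2 remove [ict,jqqt] add [xtigu,wcjen] -> 11 lines: bzc spqiv xtigu wcjen bnxk kcsc fuyq rtuzr nyjr lusuq tqgve
Hunk 2: at line 6 remove [fuyq] add [xxanh,pav,tqwpi] -> 13 lines: bzc spqiv xtigu wcjen bnxk kcsc xxanh pav tqwpi rtuzr nyjr lusuq tqgve
Hunk 3: at line 2 remove [wcjen,bnxk] add [pethu] -> 12 lines: bzc spqiv xtigu pethu kcsc xxanh pav tqwpi rtuzr nyjr lusuq tqgve
Hunk 4: at line 2 remove [pethu,kcsc,xxanh] add [kgif,odlch,asq] -> 12 lines: bzc spqiv xtigu kgif odlch asq pav tqwpi rtuzr nyjr lusuq tqgve
Hunk 5: at line 3 remove [odlch,asq,pav] add [wckjt,vluyn,cxm] -> 12 lines: bzc spqiv xtigu kgif wckjt vluyn cxm tqwpi rtuzr nyjr lusuq tqgve
Final line 10: nyjr

Answer: nyjr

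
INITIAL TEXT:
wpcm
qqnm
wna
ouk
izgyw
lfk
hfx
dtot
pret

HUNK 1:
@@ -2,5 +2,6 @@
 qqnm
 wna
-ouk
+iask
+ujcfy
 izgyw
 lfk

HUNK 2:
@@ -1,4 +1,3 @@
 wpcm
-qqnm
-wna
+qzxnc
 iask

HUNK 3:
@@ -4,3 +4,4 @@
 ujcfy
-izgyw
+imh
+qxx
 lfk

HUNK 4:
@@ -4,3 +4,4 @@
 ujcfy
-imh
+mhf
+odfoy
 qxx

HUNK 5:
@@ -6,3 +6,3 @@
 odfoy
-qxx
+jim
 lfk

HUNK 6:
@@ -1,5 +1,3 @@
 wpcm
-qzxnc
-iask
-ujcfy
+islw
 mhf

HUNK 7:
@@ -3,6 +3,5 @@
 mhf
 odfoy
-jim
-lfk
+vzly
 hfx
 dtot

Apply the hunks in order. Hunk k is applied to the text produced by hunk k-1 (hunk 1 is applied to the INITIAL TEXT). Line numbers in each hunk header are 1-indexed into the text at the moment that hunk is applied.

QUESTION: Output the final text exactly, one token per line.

Hunk 1: at line 2 remove [ouk] add [iask,ujcfy] -> 10 lines: wpcm qqnm wna iask ujcfy izgyw lfk hfx dtot pret
Hunk 2: at line 1 remove [qqnm,wna] add [qzxnc] -> 9 lines: wpcm qzxnc iask ujcfy izgyw lfk hfx dtot pret
Hunk 3: at line 4 remove [izgyw] add [imh,qxx] -> 10 lines: wpcm qzxnc iask ujcfy imh qxx lfk hfx dtot pret
Hunk 4: at line 4 remove [imh] add [mhf,odfoy] -> 11 lines: wpcm qzxnc iask ujcfy mhf odfoy qxx lfk hfx dtot pret
Hunk 5: at line 6 remove [qxx] add [jim] -> 11 lines: wpcm qzxnc iask ujcfy mhf odfoy jim lfk hfx dtot pret
Hunk 6: at line 1 remove [qzxnc,iask,ujcfy] add [islw] -> 9 lines: wpcm islw mhf odfoy jim lfk hfx dtot pret
Hunk 7: at line 3 remove [jim,lfk] add [vzly] -> 8 lines: wpcm islw mhf odfoy vzly hfx dtot pret

Answer: wpcm
islw
mhf
odfoy
vzly
hfx
dtot
pret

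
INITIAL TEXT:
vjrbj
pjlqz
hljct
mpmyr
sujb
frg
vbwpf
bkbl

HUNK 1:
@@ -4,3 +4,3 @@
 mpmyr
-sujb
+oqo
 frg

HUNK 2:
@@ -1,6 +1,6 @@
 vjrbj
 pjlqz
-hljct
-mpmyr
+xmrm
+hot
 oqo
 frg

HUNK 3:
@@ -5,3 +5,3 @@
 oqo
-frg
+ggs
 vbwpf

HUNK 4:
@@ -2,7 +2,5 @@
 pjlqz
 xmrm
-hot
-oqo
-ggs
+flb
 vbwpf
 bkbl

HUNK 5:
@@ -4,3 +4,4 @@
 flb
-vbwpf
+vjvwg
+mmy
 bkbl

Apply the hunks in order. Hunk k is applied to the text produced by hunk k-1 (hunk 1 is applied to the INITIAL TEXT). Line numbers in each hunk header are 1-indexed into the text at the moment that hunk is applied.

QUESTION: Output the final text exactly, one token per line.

Hunk 1: at line 4 remove [sujb] add [oqo] -> 8 lines: vjrbj pjlqz hljct mpmyr oqo frg vbwpf bkbl
Hunk 2: at line 1 remove [hljct,mpmyr] add [xmrm,hot] -> 8 lines: vjrbj pjlqz xmrm hot oqo frg vbwpf bkbl
Hunk 3: at line 5 remove [frg] add [ggs] -> 8 lines: vjrbj pjlqz xmrm hot oqo ggs vbwpf bkbl
Hunk 4: at line 2 remove [hot,oqo,ggs] add [flb] -> 6 lines: vjrbj pjlqz xmrm flb vbwpf bkbl
Hunk 5: at line 4 remove [vbwpf] add [vjvwg,mmy] -> 7 lines: vjrbj pjlqz xmrm flb vjvwg mmy bkbl

Answer: vjrbj
pjlqz
xmrm
flb
vjvwg
mmy
bkbl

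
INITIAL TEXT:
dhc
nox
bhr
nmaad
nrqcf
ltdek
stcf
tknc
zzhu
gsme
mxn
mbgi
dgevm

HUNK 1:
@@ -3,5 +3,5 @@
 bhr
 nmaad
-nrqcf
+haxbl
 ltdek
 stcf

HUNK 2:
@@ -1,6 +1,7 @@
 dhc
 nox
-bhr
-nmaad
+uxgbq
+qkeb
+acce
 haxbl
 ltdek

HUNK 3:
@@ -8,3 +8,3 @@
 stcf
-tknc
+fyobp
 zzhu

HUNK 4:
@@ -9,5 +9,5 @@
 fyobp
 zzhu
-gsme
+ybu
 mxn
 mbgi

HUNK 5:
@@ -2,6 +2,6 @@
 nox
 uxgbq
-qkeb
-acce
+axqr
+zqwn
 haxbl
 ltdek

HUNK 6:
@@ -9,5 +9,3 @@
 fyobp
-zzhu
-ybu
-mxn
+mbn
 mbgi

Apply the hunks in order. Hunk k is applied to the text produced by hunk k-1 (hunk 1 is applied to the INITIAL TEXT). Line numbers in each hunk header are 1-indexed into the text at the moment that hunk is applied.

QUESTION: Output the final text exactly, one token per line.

Answer: dhc
nox
uxgbq
axqr
zqwn
haxbl
ltdek
stcf
fyobp
mbn
mbgi
dgevm

Derivation:
Hunk 1: at line 3 remove [nrqcf] add [haxbl] -> 13 lines: dhc nox bhr nmaad haxbl ltdek stcf tknc zzhu gsme mxn mbgi dgevm
Hunk 2: at line 1 remove [bhr,nmaad] add [uxgbq,qkeb,acce] -> 14 lines: dhc nox uxgbq qkeb acce haxbl ltdek stcf tknc zzhu gsme mxn mbgi dgevm
Hunk 3: at line 8 remove [tknc] add [fyobp] -> 14 lines: dhc nox uxgbq qkeb acce haxbl ltdek stcf fyobp zzhu gsme mxn mbgi dgevm
Hunk 4: at line 9 remove [gsme] add [ybu] -> 14 lines: dhc nox uxgbq qkeb acce haxbl ltdek stcf fyobp zzhu ybu mxn mbgi dgevm
Hunk 5: at line 2 remove [qkeb,acce] add [axqr,zqwn] -> 14 lines: dhc nox uxgbq axqr zqwn haxbl ltdek stcf fyobp zzhu ybu mxn mbgi dgevm
Hunk 6: at line 9 remove [zzhu,ybu,mxn] add [mbn] -> 12 lines: dhc nox uxgbq axqr zqwn haxbl ltdek stcf fyobp mbn mbgi dgevm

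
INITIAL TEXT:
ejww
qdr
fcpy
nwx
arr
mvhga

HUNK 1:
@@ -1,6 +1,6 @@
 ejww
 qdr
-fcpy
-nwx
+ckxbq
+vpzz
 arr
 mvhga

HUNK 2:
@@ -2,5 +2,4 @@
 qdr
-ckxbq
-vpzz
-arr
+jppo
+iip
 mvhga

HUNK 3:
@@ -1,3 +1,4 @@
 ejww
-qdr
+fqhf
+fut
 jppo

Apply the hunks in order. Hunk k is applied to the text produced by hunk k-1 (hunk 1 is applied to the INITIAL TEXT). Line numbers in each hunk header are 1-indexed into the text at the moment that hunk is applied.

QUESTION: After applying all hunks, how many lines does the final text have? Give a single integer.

Answer: 6

Derivation:
Hunk 1: at line 1 remove [fcpy,nwx] add [ckxbq,vpzz] -> 6 lines: ejww qdr ckxbq vpzz arr mvhga
Hunk 2: at line 2 remove [ckxbq,vpzz,arr] add [jppo,iip] -> 5 lines: ejww qdr jppo iip mvhga
Hunk 3: at line 1 remove [qdr] add [fqhf,fut] -> 6 lines: ejww fqhf fut jppo iip mvhga
Final line count: 6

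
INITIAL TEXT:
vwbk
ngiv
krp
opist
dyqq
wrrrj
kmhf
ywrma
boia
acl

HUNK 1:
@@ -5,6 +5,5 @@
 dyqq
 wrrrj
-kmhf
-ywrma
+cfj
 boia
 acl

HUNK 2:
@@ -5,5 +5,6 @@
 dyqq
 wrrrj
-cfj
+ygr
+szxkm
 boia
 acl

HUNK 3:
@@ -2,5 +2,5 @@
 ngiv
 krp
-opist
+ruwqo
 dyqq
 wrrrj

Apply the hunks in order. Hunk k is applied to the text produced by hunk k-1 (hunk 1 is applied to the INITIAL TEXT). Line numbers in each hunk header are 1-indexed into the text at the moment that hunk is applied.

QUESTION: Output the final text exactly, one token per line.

Answer: vwbk
ngiv
krp
ruwqo
dyqq
wrrrj
ygr
szxkm
boia
acl

Derivation:
Hunk 1: at line 5 remove [kmhf,ywrma] add [cfj] -> 9 lines: vwbk ngiv krp opist dyqq wrrrj cfj boia acl
Hunk 2: at line 5 remove [cfj] add [ygr,szxkm] -> 10 lines: vwbk ngiv krp opist dyqq wrrrj ygr szxkm boia acl
Hunk 3: at line 2 remove [opist] add [ruwqo] -> 10 lines: vwbk ngiv krp ruwqo dyqq wrrrj ygr szxkm boia acl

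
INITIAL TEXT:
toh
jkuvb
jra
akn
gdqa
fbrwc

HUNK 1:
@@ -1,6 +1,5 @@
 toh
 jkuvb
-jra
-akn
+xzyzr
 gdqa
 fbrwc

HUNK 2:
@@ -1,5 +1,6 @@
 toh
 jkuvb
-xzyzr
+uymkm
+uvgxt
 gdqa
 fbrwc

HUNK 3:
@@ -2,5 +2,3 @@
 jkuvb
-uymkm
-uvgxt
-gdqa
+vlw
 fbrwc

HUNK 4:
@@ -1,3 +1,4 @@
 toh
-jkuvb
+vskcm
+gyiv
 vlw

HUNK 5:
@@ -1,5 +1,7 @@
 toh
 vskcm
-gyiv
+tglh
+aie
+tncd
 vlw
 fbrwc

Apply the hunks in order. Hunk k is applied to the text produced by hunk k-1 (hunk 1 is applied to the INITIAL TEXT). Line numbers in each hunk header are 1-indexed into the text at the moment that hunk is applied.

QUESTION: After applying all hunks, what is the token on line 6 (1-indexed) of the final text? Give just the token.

Hunk 1: at line 1 remove [jra,akn] add [xzyzr] -> 5 lines: toh jkuvb xzyzr gdqa fbrwc
Hunk 2: at line 1 remove [xzyzr] add [uymkm,uvgxt] -> 6 lines: toh jkuvb uymkm uvgxt gdqa fbrwc
Hunk 3: at line 2 remove [uymkm,uvgxt,gdqa] add [vlw] -> 4 lines: toh jkuvb vlw fbrwc
Hunk 4: at line 1 remove [jkuvb] add [vskcm,gyiv] -> 5 lines: toh vskcm gyiv vlw fbrwc
Hunk 5: at line 1 remove [gyiv] add [tglh,aie,tncd] -> 7 lines: toh vskcm tglh aie tncd vlw fbrwc
Final line 6: vlw

Answer: vlw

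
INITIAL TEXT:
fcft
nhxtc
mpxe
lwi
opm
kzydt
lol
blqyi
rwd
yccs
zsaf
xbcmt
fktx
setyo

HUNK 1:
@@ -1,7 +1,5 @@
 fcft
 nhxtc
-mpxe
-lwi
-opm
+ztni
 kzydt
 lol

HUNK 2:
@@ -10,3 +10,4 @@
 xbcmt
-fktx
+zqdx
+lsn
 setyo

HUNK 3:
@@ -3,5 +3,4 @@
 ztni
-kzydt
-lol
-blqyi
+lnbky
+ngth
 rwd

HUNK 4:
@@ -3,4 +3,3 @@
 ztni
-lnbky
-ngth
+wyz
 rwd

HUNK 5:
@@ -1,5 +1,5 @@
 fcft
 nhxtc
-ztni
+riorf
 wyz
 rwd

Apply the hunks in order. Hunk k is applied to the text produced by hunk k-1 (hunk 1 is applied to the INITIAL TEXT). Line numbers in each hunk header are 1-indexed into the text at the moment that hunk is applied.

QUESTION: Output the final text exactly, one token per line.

Answer: fcft
nhxtc
riorf
wyz
rwd
yccs
zsaf
xbcmt
zqdx
lsn
setyo

Derivation:
Hunk 1: at line 1 remove [mpxe,lwi,opm] add [ztni] -> 12 lines: fcft nhxtc ztni kzydt lol blqyi rwd yccs zsaf xbcmt fktx setyo
Hunk 2: at line 10 remove [fktx] add [zqdx,lsn] -> 13 lines: fcft nhxtc ztni kzydt lol blqyi rwd yccs zsaf xbcmt zqdx lsn setyo
Hunk 3: at line 3 remove [kzydt,lol,blqyi] add [lnbky,ngth] -> 12 lines: fcft nhxtc ztni lnbky ngth rwd yccs zsaf xbcmt zqdx lsn setyo
Hunk 4: at line 3 remove [lnbky,ngth] add [wyz] -> 11 lines: fcft nhxtc ztni wyz rwd yccs zsaf xbcmt zqdx lsn setyo
Hunk 5: at line 1 remove [ztni] add [riorf] -> 11 lines: fcft nhxtc riorf wyz rwd yccs zsaf xbcmt zqdx lsn setyo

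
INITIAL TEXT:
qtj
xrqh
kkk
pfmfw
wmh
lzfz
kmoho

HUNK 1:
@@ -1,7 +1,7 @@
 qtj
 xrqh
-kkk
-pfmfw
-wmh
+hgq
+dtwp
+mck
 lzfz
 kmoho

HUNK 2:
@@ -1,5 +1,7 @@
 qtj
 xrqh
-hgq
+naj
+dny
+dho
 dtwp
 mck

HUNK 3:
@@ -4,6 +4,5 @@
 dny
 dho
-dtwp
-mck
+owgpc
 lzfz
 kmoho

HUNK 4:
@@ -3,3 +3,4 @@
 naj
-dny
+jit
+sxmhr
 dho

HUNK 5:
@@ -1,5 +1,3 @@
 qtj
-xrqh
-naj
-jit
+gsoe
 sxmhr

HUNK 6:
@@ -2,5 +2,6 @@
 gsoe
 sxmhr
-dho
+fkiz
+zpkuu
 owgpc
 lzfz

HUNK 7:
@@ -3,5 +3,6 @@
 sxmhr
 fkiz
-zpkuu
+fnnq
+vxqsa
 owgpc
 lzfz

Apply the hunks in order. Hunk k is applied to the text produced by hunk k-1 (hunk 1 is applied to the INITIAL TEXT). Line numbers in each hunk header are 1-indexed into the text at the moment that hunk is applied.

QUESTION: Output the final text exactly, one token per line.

Hunk 1: at line 1 remove [kkk,pfmfw,wmh] add [hgq,dtwp,mck] -> 7 lines: qtj xrqh hgq dtwp mck lzfz kmoho
Hunk 2: at line 1 remove [hgq] add [naj,dny,dho] -> 9 lines: qtj xrqh naj dny dho dtwp mck lzfz kmoho
Hunk 3: at line 4 remove [dtwp,mck] add [owgpc] -> 8 lines: qtj xrqh naj dny dho owgpc lzfz kmoho
Hunk 4: at line 3 remove [dny] add [jit,sxmhr] -> 9 lines: qtj xrqh naj jit sxmhr dho owgpc lzfz kmoho
Hunk 5: at line 1 remove [xrqh,naj,jit] add [gsoe] -> 7 lines: qtj gsoe sxmhr dho owgpc lzfz kmoho
Hunk 6: at line 2 remove [dho] add [fkiz,zpkuu] -> 8 lines: qtj gsoe sxmhr fkiz zpkuu owgpc lzfz kmoho
Hunk 7: at line 3 remove [zpkuu] add [fnnq,vxqsa] -> 9 lines: qtj gsoe sxmhr fkiz fnnq vxqsa owgpc lzfz kmoho

Answer: qtj
gsoe
sxmhr
fkiz
fnnq
vxqsa
owgpc
lzfz
kmoho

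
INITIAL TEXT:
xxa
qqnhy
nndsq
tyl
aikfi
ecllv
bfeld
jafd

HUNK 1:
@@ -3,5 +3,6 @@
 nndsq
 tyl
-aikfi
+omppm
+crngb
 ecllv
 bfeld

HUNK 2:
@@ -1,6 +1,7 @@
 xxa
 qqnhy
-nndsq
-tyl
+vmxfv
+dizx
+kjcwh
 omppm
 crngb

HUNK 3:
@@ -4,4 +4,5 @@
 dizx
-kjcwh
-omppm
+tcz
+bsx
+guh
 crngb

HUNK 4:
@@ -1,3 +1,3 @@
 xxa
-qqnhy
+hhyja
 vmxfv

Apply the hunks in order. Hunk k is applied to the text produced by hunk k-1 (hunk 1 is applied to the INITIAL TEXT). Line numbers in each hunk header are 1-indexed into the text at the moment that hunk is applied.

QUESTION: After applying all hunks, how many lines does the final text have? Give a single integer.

Hunk 1: at line 3 remove [aikfi] add [omppm,crngb] -> 9 lines: xxa qqnhy nndsq tyl omppm crngb ecllv bfeld jafd
Hunk 2: at line 1 remove [nndsq,tyl] add [vmxfv,dizx,kjcwh] -> 10 lines: xxa qqnhy vmxfv dizx kjcwh omppm crngb ecllv bfeld jafd
Hunk 3: at line 4 remove [kjcwh,omppm] add [tcz,bsx,guh] -> 11 lines: xxa qqnhy vmxfv dizx tcz bsx guh crngb ecllv bfeld jafd
Hunk 4: at line 1 remove [qqnhy] add [hhyja] -> 11 lines: xxa hhyja vmxfv dizx tcz bsx guh crngb ecllv bfeld jafd
Final line count: 11

Answer: 11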